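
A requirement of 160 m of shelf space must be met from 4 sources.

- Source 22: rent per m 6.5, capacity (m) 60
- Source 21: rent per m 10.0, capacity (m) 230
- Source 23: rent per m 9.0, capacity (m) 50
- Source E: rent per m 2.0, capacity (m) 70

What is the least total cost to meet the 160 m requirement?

Use sources in increasing cost order.
Source E (2.0): use full 70 — 90 m to go.
Source 22 (6.5): use full 60 — 30 m to go.
Source 23 at 9.0: take 30 of its 50 — requirement met.
Source 21: unused.
Cost = 70×2.0 + 60×6.5 + 30×9.0 = 800.

800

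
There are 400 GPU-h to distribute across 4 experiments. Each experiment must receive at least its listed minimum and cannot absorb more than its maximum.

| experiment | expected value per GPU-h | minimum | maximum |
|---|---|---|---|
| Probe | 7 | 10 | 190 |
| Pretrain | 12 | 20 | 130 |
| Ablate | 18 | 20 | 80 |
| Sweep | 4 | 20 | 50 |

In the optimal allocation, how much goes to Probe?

170

Meeting every minimum uses 10+20+20+20 = 70 GPU-h, leaving 330.
Highest expected value per GPU-h first: Ablate 18 > Pretrain 12 > Probe 7 > Sweep 4.
Ablate takes 60 more to reach its cap of 80 — 270 left.
Give Pretrain 110 more to hit its cap of 130 — 160 left.
Probe has room for 180 more but only 160 remain, so it gets 170.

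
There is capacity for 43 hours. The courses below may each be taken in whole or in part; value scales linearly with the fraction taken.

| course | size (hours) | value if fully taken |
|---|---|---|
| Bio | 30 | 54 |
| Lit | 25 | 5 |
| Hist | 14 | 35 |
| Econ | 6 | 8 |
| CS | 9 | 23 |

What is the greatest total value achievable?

Sort by value density: CS 23/9≈2.56, Hist 35/14≈2.5, Bio 54/30≈1.8, Econ 8/6≈1.33, Lit 5/25≈0.2.
Take all of CS (9 hours, value 23) — 34 hours left.
Take all of Hist (14 hours, value 35) — 20 hours left.
Only 20 hours remain; take 20/30 of Bio for value 54×20/30 = 36.
Total value = 94.

94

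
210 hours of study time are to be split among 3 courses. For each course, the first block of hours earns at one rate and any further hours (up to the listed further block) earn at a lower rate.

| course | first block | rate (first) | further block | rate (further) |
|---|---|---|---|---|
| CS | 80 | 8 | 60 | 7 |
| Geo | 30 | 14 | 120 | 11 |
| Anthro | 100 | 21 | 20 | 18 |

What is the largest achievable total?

3540

Order all 6 blocks by rate: Anthro/first 21 > Anthro/second 18 > Geo/first 14 > Geo/second 11 > CS/first 8 > CS/second 7.
Anthro first at 21: fill all 100 — 110 left.
Anthro second at 18: fill all 20 — 90 left.
Fill Geo first block (30 at 14) — 60 left.
Geo/second: +60 of 120 at 11; pool empty.
Total = 21×100 + 18×20 + 14×30 + 11×60 = 3540.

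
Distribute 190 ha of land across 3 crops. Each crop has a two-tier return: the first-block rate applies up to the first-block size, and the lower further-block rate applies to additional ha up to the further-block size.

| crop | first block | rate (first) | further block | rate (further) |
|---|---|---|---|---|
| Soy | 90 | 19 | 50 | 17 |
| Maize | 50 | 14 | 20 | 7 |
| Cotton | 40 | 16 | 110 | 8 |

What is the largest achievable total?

3340

Rank every tier by rate: Soy/T1 19 > Soy/T2 17 > Cotton/T1 16 > Maize/T1 14 > Cotton/T2 8 > Maize/T2 7.
Soy T1 at 19: fill all 90 → 100 left.
Soy T2 at 17: fill all 50 → 50 left.
Cotton T1 at 16: fill all 40 → 10 left.
10 remain; put them into Maize T1 at 14.
Total = 19×90 + 17×50 + 16×40 + 14×10 = 3340.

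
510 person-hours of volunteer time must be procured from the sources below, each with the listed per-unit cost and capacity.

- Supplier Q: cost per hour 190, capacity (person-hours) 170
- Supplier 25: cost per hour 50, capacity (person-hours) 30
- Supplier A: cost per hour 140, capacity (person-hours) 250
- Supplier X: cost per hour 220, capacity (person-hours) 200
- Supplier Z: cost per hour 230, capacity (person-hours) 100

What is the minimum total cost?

82000

Use sources in increasing cost order.
Supplier 25 at 50: take all 30 person-hours → 480 still needed.
Supplier A at 140: take all 250 person-hours → 230 still needed.
Supplier Q at 190: take all 170 person-hours → 60 still needed.
Supplier X (220): take the remaining 60 → done.
Supplier Z: unused.
Cost = 30×50 + 250×140 + 170×190 + 60×220 = 82000.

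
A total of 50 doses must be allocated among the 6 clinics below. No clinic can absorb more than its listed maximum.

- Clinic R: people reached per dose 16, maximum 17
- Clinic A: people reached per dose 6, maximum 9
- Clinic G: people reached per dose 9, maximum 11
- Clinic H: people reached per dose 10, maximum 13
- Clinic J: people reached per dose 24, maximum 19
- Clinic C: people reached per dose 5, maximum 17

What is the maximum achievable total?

Highest people reached per dose first: Clinic J 24 > Clinic R 16 > Clinic H 10 > Clinic G 9 > Clinic A 6 > Clinic C 5.
Clinic J: +19 to 19 (cap) → 31 left.
Clinic R: +17 to 17 (cap) → 14 left.
Clinic H takes 13 to reach its cap of 13 → 1 left.
Clinic G: +1 (room for 11) → 1. Pool exhausted.
Total = 16×17 + 9×1 + 10×13 + 24×19 = 867.

867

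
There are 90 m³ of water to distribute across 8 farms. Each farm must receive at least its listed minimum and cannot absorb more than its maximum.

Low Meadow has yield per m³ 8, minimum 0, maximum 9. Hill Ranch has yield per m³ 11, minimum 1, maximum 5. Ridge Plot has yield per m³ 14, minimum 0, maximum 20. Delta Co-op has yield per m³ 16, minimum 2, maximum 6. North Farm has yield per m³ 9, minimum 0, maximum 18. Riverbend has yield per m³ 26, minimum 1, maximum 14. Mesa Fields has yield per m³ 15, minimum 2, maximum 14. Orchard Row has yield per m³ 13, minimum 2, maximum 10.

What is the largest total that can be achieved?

1321

Meeting every minimum uses 0+1+0+2+0+1+2+2 = 8 m³, leaving 82.
Order the farms by yield per m³: Riverbend 26 > Delta Co-op 16 > Mesa Fields 15 > Ridge Plot 14 > Orchard Row 13 > Hill Ranch 11 > North Farm 9 > Low Meadow 8.
Riverbend: +13 to 14 (cap) ; 69 left.
Give Delta Co-op 4 more to hit its cap of 6 ; 65 left.
Give Mesa Fields 12 more to hit its cap of 14 ; 53 left.
Ridge Plot: +20 to 20 (cap) ; 33 left.
Give Orchard Row 8 more to hit its cap of 10 ; 25 left.
Hill Ranch: +4 to 5 (cap) ; 21 left.
North Farm: +18 to 18 (cap) ; 3 left.
Only 3 left; Low Meadow takes them to reach 3.
Total = 8×3 + 11×5 + 14×20 + 16×6 + 9×18 + 26×14 + 15×14 + 13×10 = 1321.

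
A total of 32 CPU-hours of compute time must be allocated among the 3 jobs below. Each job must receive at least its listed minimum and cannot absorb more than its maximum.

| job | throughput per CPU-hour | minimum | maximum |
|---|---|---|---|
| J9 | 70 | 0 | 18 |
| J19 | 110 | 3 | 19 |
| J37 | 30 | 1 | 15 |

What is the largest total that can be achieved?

2960

Meeting every minimum uses 0+3+1 = 4 CPU-hours, leaving 28.
Rank by throughput per CPU-hour: J19 110 > J9 70 > J37 30.
J19 takes 16 more to reach its cap of 19 ; 12 left.
J9 has room for 18 more but only 12 remain, so it gets 12.
Total = 70×12 + 110×19 + 30×1 = 2960.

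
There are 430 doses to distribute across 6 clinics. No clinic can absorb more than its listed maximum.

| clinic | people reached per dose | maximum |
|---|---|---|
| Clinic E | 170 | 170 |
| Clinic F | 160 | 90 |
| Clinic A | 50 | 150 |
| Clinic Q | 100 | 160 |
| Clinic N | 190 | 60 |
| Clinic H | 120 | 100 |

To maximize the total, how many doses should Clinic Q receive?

Rank by people reached per dose: Clinic N 190 > Clinic E 170 > Clinic F 160 > Clinic H 120 > Clinic Q 100 > Clinic A 50.
Clinic N: +60 to 60 (cap) — 370 left.
Clinic E: +170 to 170 (cap) — 200 left.
Clinic F: +90 to 90 (cap) — 110 left.
Give Clinic H 100 to hit its cap of 100 — 10 left.
Only 10 left; Clinic Q takes them to reach 10.

10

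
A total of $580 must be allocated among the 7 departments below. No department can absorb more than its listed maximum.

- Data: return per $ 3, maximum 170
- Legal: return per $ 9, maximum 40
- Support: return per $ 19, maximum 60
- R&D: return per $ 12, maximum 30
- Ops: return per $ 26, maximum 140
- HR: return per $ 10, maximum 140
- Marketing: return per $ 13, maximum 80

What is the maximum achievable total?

Highest return per $ first: Ops 26 > Support 19 > Marketing 13 > R&D 12 > HR 10 > Legal 9 > Data 3.
Ops: +140 to 140 (cap) ; 440 left.
Support: +60 to 60 (cap) ; 380 left.
Marketing takes 80 to reach its cap of 80 ; 300 left.
R&D: +30 to 30 (cap) ; 270 left.
HR: +140 to 140 (cap) ; 130 left.
Legal takes 40 to reach its cap of 40 ; 90 left.
Data: +90 (room for 170) → 90. Pool exhausted.
Total = 3×90 + 9×40 + 19×60 + 12×30 + 26×140 + 10×140 + 13×80 = 8210.

8210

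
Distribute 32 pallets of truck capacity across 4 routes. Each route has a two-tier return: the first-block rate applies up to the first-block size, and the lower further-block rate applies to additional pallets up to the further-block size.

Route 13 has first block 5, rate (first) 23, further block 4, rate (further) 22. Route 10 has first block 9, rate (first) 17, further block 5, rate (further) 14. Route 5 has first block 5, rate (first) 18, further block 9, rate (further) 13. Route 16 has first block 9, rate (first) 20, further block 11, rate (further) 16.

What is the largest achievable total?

Treat each block as its own option and order by rate: Route 13/tier1 23 > Route 13/tier2 22 > Route 16/tier1 20 > Route 5/tier1 18 > Route 10/tier1 17 > Route 16/tier2 16 > Route 10/tier2 14 > Route 5/tier2 13.
Fill Route 13 tier1 block (5 at 23) ; 27 left.
Route 13/tier2 (22): +4 ; 23 left.
Route 16 tier1 at 20: fill all 9 ; 14 left.
Fill Route 5 tier1 block (5 at 18) ; 9 left.
Fill Route 10 tier1 block (9 at 17) ; 0 left.
Total = 23×5 + 22×4 + 20×9 + 18×5 + 17×9 = 626.

626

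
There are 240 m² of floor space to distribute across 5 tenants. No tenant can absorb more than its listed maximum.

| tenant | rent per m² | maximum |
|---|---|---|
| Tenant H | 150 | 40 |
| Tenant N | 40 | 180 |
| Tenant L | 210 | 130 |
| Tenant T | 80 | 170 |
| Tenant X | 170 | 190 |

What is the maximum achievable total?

46000

Order the tenants by rent per m²: Tenant L 210 > Tenant X 170 > Tenant H 150 > Tenant T 80 > Tenant N 40.
Tenant L: +130 to 130 (cap) → 110 left.
Tenant X: +110 (room for 190) → 110. Pool exhausted.
Total = 210×130 + 170×110 = 46000.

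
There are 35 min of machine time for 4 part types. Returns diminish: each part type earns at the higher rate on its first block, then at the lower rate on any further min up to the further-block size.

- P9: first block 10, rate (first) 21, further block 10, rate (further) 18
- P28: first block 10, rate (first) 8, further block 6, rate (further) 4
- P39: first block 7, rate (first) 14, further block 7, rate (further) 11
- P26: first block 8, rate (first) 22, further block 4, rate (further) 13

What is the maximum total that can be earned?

Order all 8 blocks by rate: P26/T1 22 > P9/T1 21 > P9/T2 18 > P39/T1 14 > P26/T2 13 > P39/T2 11 > P28/T1 8 > P28/T2 4.
Fill P26 T1 block (8 at 22) → 27 left.
P9/T1 (21): +10 → 17 left.
P9 T2 at 18: fill all 10 → 7 left.
P39/T1 (14): +7 → 0 left.
Total = 22×8 + 21×10 + 18×10 + 14×7 = 664.

664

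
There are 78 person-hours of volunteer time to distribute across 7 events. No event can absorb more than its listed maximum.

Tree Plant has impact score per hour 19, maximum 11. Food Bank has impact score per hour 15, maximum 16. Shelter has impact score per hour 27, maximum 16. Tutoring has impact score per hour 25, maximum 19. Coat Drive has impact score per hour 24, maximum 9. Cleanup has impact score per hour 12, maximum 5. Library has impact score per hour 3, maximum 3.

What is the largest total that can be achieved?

1638

Highest impact score per hour first: Shelter 27 > Tutoring 25 > Coat Drive 24 > Tree Plant 19 > Food Bank 15 > Cleanup 12 > Library 3.
Give Shelter 16 to hit its cap of 16 ; 62 left.
Tutoring takes 19 to reach its cap of 19 ; 43 left.
Coat Drive: +9 to 9 (cap) ; 34 left.
Tree Plant: +11 to 11 (cap) ; 23 left.
Food Bank takes 16 to reach its cap of 16 ; 7 left.
Cleanup takes 5 to reach its cap of 5 ; 2 left.
Library: +2 (room for 3) → 2. Pool exhausted.
Total = 19×11 + 15×16 + 27×16 + 25×19 + 24×9 + 12×5 + 3×2 = 1638.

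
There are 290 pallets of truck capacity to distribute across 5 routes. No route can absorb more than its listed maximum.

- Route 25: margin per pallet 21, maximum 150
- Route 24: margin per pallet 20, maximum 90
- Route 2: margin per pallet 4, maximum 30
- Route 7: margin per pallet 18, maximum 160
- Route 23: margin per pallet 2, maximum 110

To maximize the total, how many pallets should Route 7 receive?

Highest margin per pallet first: Route 25 21 > Route 24 20 > Route 7 18 > Route 2 4 > Route 23 2.
Route 25: +150 to 150 (cap) → 140 left.
Give Route 24 90 to hit its cap of 90 → 50 left.
Only 50 left; Route 7 takes them to reach 50.

50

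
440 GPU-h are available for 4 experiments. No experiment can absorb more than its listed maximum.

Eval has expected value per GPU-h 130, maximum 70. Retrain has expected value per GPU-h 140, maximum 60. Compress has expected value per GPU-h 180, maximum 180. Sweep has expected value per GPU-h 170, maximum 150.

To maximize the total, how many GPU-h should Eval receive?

50

Order the experiments by expected value per GPU-h: Compress 180 > Sweep 170 > Retrain 140 > Eval 130.
Give Compress 180 to hit its cap of 180 → 260 left.
Sweep: +150 to 150 (cap) → 110 left.
Retrain takes 60 to reach its cap of 60 → 50 left.
Only 50 left; Eval takes them to reach 50.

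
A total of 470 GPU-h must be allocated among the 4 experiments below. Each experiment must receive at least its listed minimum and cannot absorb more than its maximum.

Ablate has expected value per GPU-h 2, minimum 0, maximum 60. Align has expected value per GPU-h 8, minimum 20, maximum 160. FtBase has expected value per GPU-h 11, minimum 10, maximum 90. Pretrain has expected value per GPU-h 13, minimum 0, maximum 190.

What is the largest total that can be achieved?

Meeting every minimum uses 0+20+10+0 = 30 GPU-h, leaving 440.
Order the experiments by expected value per GPU-h: Pretrain 13 > FtBase 11 > Align 8 > Ablate 2.
Pretrain takes 190 more to reach its cap of 190 ; 250 left.
Give FtBase 80 more to hit its cap of 90 ; 170 left.
Align takes 140 more to reach its cap of 160 ; 30 left.
Only 30 left; Ablate takes them to reach 30.
Total = 2×30 + 8×160 + 11×90 + 13×190 = 4800.

4800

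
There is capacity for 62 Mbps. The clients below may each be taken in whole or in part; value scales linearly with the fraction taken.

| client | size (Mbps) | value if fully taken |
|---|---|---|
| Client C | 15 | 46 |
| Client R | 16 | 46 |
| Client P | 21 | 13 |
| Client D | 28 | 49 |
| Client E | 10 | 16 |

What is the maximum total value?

145.8

Rank by value-to-size ratio: Client C 46/15≈3.07, Client R 46/16≈2.88, Client D 49/28≈1.75, Client E 16/10≈1.6, Client P 13/21≈0.619.
Client C: take in full, 15 Mbps for value 46 → 47 left.
Take all of Client R (16 Mbps, value 46) → 31 Mbps left.
Take all of Client D (28 Mbps, value 49) → 3 Mbps left.
Fill the last 3 Mbps with part of Client E: 3/10 of it earns 4.8.
Total value = 145.8.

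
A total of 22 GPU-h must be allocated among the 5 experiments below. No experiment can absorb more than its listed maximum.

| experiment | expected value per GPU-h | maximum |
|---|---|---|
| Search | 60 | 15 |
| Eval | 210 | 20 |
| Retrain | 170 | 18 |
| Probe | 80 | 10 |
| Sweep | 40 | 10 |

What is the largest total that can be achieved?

4540

Order the experiments by expected value per GPU-h: Eval 210 > Retrain 170 > Probe 80 > Search 60 > Sweep 40.
Give Eval 20 to hit its cap of 20 ; 2 left.
Only 2 left; Retrain takes them to reach 2.
Total = 210×20 + 170×2 = 4540.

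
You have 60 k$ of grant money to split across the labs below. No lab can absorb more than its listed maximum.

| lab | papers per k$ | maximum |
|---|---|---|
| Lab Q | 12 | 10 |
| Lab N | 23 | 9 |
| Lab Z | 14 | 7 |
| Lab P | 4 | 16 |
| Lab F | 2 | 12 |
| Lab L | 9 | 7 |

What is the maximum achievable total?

574

Order the labs by papers per k$: Lab N 23 > Lab Z 14 > Lab Q 12 > Lab L 9 > Lab P 4 > Lab F 2.
Lab N: +9 to 9 (cap) → 51 left.
Give Lab Z 7 to hit its cap of 7 → 44 left.
Lab Q: +10 to 10 (cap) → 34 left.
Lab L takes 7 to reach its cap of 7 → 27 left.
Give Lab P 16 to hit its cap of 16 → 11 left.
Only 11 left; Lab F takes them to reach 11.
Total = 12×10 + 23×9 + 14×7 + 4×16 + 2×11 + 9×7 = 574.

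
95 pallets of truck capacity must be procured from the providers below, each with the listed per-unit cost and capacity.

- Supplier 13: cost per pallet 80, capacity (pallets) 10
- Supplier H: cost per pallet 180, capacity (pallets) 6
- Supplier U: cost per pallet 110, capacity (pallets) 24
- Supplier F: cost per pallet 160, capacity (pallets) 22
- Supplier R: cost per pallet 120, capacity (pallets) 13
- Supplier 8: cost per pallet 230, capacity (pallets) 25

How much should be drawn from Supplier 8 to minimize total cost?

Cheapest first:
Supplier 13 (80): use full 10 — 85 pallets to go.
Supplier U (110): use full 24 — 61 pallets to go.
Supplier R (120): use full 13 — 48 pallets to go.
Take 22 from Supplier F at 160 — need 26 more.
Take 6 from Supplier H at 180 — need 20 more.
Supplier 8 at 230: take 20 of its 25 — requirement met.

20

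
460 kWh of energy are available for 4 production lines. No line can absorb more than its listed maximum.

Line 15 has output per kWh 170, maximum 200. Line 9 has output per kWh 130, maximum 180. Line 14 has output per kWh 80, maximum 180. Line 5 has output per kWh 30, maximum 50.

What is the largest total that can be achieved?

63800

Order the production lines by output per kWh: Line 15 170 > Line 9 130 > Line 14 80 > Line 5 30.
Line 15: +200 to 200 (cap) → 260 left.
Line 9 takes 180 to reach its cap of 180 → 80 left.
Line 14 has room for 180 but only 80 remain, so it gets 80.
Total = 170×200 + 130×180 + 80×80 = 63800.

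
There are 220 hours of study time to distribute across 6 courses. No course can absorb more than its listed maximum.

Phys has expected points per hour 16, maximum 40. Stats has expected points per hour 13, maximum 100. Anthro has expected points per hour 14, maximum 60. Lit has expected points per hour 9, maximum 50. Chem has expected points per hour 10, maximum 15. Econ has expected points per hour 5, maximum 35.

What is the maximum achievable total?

Rank by expected points per hour: Phys 16 > Anthro 14 > Stats 13 > Chem 10 > Lit 9 > Econ 5.
Phys: +40 to 40 (cap) → 180 left.
Anthro takes 60 to reach its cap of 60 → 120 left.
Give Stats 100 to hit its cap of 100 → 20 left.
Chem takes 15 to reach its cap of 15 → 5 left.
Only 5 left; Lit takes them to reach 5.
Total = 16×40 + 13×100 + 14×60 + 9×5 + 10×15 = 2975.

2975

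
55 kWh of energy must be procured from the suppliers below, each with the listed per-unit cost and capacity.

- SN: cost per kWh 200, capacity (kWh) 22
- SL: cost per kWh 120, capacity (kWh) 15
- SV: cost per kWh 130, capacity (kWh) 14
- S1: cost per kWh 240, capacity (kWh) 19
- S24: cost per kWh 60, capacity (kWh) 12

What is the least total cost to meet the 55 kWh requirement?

Use suppliers in increasing cost order.
S24 (60): use full 12 ; 43 kWh to go.
SL (120): use full 15 ; 28 kWh to go.
SV at 130: take all 14 kWh ; 14 still needed.
SN at 200: take 14 of its 22 ; requirement met.
S1: unused.
Cost = 12×60 + 15×120 + 14×130 + 14×200 = 7140.

7140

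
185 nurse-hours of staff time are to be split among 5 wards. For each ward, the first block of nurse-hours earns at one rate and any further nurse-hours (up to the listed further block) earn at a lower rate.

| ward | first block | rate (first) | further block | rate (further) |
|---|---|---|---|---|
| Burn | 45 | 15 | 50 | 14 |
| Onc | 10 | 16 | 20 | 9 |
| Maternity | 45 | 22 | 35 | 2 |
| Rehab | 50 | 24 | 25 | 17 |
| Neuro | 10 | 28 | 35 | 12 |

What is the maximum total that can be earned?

Order all 10 blocks by rate: Neuro/tier1 28 > Rehab/tier1 24 > Maternity/tier1 22 > Rehab/tier2 17 > Onc/tier1 16 > Burn/tier1 15 > Burn/tier2 14 > Neuro/tier2 12 > Onc/tier2 9 > Maternity/tier2 2.
Fill Neuro tier1 block (10 at 28) — 175 left.
Fill Rehab tier1 block (50 at 24) — 125 left.
Maternity/tier1 (22): +45 — 80 left.
Rehab/tier2 (17): +25 — 55 left.
Onc tier1 at 16: fill all 10 — 45 left.
Burn/tier1 (15): +45 — 0 left.
Total = 28×10 + 24×50 + 22×45 + 17×25 + 16×10 + 15×45 = 3730.

3730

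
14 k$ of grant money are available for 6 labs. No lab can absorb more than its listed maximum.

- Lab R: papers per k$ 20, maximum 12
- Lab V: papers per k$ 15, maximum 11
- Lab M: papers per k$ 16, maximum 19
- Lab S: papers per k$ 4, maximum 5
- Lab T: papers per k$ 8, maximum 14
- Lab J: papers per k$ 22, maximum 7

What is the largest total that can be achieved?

294

Rank by papers per k$: Lab J 22 > Lab R 20 > Lab M 16 > Lab V 15 > Lab T 8 > Lab S 4.
Give Lab J 7 to hit its cap of 7 — 7 left.
Lab R: +7 (room for 12) → 7. Pool exhausted.
Total = 20×7 + 22×7 = 294.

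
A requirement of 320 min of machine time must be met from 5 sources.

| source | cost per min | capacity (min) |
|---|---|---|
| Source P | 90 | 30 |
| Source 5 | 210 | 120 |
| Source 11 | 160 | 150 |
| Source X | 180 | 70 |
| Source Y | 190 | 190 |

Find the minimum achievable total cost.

52600

Use sources in increasing cost order.
Source P at 90: take all 30 min ; 290 still needed.
Source 11 at 160: take all 150 min ; 140 still needed.
Take 70 from Source X at 180 ; need 70 more.
Source Y at 190: take 70 of its 190 ; requirement met.
Source 5: unused.
Cost = 30×90 + 150×160 + 70×180 + 70×190 = 52600.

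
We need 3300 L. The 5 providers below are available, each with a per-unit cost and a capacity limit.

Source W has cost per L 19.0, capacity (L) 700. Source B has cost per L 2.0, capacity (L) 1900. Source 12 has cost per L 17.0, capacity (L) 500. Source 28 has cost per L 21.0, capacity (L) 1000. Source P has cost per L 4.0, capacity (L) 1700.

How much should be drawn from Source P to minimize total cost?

Use providers in increasing cost order.
Source B at 2.0: take all 1900 L ; 1400 still needed.
Take 1400 from Source P at 4.0 to finish.
Source 12, Source W, Source 28: unused.

1400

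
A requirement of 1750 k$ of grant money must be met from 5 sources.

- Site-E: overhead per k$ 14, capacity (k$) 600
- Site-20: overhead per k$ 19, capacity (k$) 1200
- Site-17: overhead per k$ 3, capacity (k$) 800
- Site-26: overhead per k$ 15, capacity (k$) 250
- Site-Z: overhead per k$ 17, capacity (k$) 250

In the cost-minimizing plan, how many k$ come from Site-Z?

Fill from the cheapest source first.
Site-17 (3): use full 800 → 950 k$ to go.
Take 600 from Site-E at 14 → need 350 more.
Take 250 from Site-26 at 15 → need 100 more.
Take 100 from Site-Z at 17 to finish.
Site-20: unused.

100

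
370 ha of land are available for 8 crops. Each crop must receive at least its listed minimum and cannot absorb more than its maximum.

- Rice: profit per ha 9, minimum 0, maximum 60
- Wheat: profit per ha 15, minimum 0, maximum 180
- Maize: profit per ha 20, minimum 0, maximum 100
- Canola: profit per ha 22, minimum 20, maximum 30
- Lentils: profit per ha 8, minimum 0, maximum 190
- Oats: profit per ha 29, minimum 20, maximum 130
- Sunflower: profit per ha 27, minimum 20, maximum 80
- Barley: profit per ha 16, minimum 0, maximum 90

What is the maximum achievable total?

Meeting every minimum uses 0+0+0+20+0+20+20+0 = 60 ha, leaving 310.
Order the crops by profit per ha: Oats 29 > Sunflower 27 > Canola 22 > Maize 20 > Barley 16 > Wheat 15 > Rice 9 > Lentils 8.
Give Oats 110 more to hit its cap of 130 → 200 left.
Sunflower takes 60 more to reach its cap of 80 → 140 left.
Give Canola 10 more to hit its cap of 30 → 130 left.
Maize: +100 to 100 (cap) → 30 left.
Barley: +30 (room for 90) → 30. Pool exhausted.
Total = 20×100 + 22×30 + 29×130 + 27×80 + 16×30 = 9070.

9070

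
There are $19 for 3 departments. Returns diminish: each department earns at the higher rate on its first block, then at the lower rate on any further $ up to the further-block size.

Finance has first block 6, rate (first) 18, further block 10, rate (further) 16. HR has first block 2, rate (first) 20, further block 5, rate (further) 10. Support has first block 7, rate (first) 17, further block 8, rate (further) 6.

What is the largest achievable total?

331

Treat each block as its own option and order by rate: HR/first 20 > Finance/first 18 > Support/first 17 > Finance/second 16 > HR/second 10 > Support/second 6.
HR first at 20: fill all 2 — 17 left.
Finance/first (18): +6 — 11 left.
Support/first (17): +7 — 4 left.
Finance second at 16: only 4 left, fill 4.
Total = 20×2 + 18×6 + 17×7 + 16×4 = 331.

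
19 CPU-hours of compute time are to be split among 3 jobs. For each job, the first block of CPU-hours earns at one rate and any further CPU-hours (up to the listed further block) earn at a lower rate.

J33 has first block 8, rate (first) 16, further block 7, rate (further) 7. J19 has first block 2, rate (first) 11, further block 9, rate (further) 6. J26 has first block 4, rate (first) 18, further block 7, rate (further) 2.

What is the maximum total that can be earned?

Rank every tier by rate: J26/tier1 18 > J33/tier1 16 > J19/tier1 11 > J33/tier2 7 > J19/tier2 6 > J26/tier2 2.
Fill J26 tier1 block (4 at 18) ; 15 left.
Fill J33 tier1 block (8 at 16) ; 7 left.
J19/tier1 (11): +2 ; 5 left.
J33 tier2 at 7: only 5 left, fill 5.
Total = 18×4 + 16×8 + 11×2 + 7×5 = 257.

257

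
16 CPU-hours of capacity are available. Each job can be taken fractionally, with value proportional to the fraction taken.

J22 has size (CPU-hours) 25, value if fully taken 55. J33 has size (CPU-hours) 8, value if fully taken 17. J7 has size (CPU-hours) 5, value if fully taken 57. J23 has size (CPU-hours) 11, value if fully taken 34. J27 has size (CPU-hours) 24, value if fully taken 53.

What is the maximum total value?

Rank by value-to-size ratio: J7 57/5≈11.4, J23 34/11≈3.09, J27 53/24≈2.21, J22 55/25≈2.2, J33 17/8≈2.12.
All 5 CPU-hours of J7 fit (value 57) → 11 remain.
J23: take in full, 11 CPU-hours for value 34 → 0 left.
Total value = 91.

91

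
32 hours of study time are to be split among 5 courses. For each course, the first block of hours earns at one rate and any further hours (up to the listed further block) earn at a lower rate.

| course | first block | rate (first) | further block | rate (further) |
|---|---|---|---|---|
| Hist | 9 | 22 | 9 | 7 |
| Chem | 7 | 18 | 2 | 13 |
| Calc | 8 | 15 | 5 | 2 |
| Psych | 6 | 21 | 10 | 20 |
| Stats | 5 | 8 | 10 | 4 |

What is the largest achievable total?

Order all 10 blocks by rate: Hist/T1 22 > Psych/T1 21 > Psych/T2 20 > Chem/T1 18 > Calc/T1 15 > Chem/T2 13 > Stats/T1 8 > Hist/T2 7 > Stats/T2 4 > Calc/T2 2.
Fill Hist T1 block (9 at 22) — 23 left.
Psych T1 at 21: fill all 6 — 17 left.
Fill Psych T2 block (10 at 20) — 7 left.
Chem T1 at 18: fill all 7 — 0 left.
Total = 22×9 + 21×6 + 20×10 + 18×7 = 650.

650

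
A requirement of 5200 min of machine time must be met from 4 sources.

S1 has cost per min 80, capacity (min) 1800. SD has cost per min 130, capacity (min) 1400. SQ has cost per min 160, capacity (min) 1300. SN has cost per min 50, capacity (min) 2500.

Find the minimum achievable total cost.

Fill from the cheapest source first.
SN (50): use full 2500 ; 2700 min to go.
S1 (80): use full 1800 ; 900 min to go.
SD (130): take the remaining 900 ; done.
SQ: unused.
Cost = 2500×50 + 1800×80 + 900×130 = 386000.

386000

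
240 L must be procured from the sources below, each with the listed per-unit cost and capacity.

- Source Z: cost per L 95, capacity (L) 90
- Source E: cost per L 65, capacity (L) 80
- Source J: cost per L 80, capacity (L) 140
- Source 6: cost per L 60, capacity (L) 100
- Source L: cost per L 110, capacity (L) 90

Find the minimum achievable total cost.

16000

Fill from the cheapest source first.
Source 6 (60): use full 100 → 140 L to go.
Take 80 from Source E at 65 → need 60 more.
Source J at 80: take 60 of its 140 → requirement met.
Source Z, Source L: unused.
Cost = 100×60 + 80×65 + 60×80 = 16000.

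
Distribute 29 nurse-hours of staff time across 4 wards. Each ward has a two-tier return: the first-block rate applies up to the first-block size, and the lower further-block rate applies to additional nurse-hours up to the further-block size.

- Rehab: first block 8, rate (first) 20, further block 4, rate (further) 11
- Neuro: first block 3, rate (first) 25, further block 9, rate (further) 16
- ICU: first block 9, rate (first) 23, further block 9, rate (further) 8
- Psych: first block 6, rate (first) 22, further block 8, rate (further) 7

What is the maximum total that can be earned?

622

Treat each block as its own option and order by rate: Neuro/tier1 25 > ICU/tier1 23 > Psych/tier1 22 > Rehab/tier1 20 > Neuro/tier2 16 > Rehab/tier2 11 > ICU/tier2 8 > Psych/tier2 7.
Neuro/tier1 (25): +3 — 26 left.
ICU tier1 at 23: fill all 9 — 17 left.
Psych tier1 at 22: fill all 6 — 11 left.
Fill Rehab tier1 block (8 at 20) — 3 left.
Neuro/tier2: +3 of 9 at 16; pool empty.
Total = 25×3 + 23×9 + 22×6 + 20×8 + 16×3 = 622.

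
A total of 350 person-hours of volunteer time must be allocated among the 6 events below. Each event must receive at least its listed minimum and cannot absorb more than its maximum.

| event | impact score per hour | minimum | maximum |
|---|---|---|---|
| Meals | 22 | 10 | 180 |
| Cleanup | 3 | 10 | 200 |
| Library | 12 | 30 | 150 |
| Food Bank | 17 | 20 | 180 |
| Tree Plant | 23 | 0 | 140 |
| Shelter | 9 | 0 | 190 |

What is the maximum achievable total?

7250

Meeting every minimum uses 10+10+30+20+0+0 = 70 person-hours, leaving 280.
Rank by impact score per hour: Tree Plant 23 > Meals 22 > Food Bank 17 > Library 12 > Shelter 9 > Cleanup 3.
Tree Plant takes 140 more to reach its cap of 140 ; 140 left.
Meals has room for 170 more but only 140 remain, so it gets 150.
Total = 22×150 + 3×10 + 12×30 + 17×20 + 23×140 = 7250.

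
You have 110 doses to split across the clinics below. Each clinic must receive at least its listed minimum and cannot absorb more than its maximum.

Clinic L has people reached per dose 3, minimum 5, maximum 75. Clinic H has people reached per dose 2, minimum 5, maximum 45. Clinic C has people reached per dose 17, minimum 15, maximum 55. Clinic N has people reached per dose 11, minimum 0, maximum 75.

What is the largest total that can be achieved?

1455

Meeting every minimum uses 5+5+15+0 = 25 doses, leaving 85.
Order the clinics by people reached per dose: Clinic C 17 > Clinic N 11 > Clinic L 3 > Clinic H 2.
Give Clinic C 40 more to hit its cap of 55 ; 45 left.
Clinic N has room for 75 more but only 45 remain, so it gets 45.
Total = 3×5 + 2×5 + 17×55 + 11×45 = 1455.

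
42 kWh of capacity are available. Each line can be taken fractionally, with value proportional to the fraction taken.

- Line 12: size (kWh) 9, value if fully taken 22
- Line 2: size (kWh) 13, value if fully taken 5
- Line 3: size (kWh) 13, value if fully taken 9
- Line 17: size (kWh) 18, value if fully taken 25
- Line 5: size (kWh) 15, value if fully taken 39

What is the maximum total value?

Rank by value-to-size ratio: Line 5 39/15≈2.6, Line 12 22/9≈2.44, Line 17 25/18≈1.39, Line 3 9/13≈0.692, Line 2 5/13≈0.385.
All 15 kWh of Line 5 fit (value 39) ; 27 remain.
All 9 kWh of Line 12 fit (value 22) ; 18 remain.
All 18 kWh of Line 17 fit (value 25) ; 0 remain.
Total value = 86.

86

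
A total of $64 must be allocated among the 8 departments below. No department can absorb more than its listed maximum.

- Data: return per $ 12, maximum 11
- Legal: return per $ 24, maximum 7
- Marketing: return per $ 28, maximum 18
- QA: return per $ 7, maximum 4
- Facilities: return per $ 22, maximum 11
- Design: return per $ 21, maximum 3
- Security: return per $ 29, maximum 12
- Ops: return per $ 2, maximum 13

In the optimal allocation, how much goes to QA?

2

Order the departments by return per $: Security 29 > Marketing 28 > Legal 24 > Facilities 22 > Design 21 > Data 12 > QA 7 > Ops 2.
Security: +12 to 12 (cap) → 52 left.
Marketing takes 18 to reach its cap of 18 → 34 left.
Legal takes 7 to reach its cap of 7 → 27 left.
Give Facilities 11 to hit its cap of 11 → 16 left.
Give Design 3 to hit its cap of 3 → 13 left.
Give Data 11 to hit its cap of 11 → 2 left.
QA: +2 (room for 4) → 2. Pool exhausted.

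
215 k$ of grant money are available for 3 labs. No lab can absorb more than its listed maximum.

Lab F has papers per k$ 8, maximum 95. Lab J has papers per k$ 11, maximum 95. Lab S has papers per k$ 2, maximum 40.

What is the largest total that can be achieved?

Order the labs by papers per k$: Lab J 11 > Lab F 8 > Lab S 2.
Lab J: +95 to 95 (cap) ; 120 left.
Lab F takes 95 to reach its cap of 95 ; 25 left.
Lab S: +25 (room for 40) → 25. Pool exhausted.
Total = 8×95 + 11×95 + 2×25 = 1855.

1855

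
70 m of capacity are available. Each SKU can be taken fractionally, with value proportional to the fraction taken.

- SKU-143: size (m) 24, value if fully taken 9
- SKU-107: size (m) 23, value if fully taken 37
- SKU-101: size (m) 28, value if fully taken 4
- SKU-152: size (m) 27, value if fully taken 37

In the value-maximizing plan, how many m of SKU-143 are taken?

20

Best value per unit of size first: SKU-107 37/23≈1.61, SKU-152 37/27≈1.37, SKU-143 9/24≈0.375, SKU-101 4/28≈0.143.
All 23 m of SKU-107 fit (value 37) ; 47 remain.
All 27 m of SKU-152 fit (value 37) ; 20 remain.
Fill the last 20 m with part of SKU-143: 20/24 of it earns 7.5.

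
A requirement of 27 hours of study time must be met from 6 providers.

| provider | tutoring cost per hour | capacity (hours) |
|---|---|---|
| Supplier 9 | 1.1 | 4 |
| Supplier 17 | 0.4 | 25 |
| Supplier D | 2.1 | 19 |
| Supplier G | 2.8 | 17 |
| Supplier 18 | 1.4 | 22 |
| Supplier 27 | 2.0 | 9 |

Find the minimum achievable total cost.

12.2

Use providers in increasing cost order.
Supplier 17 at 0.4: take all 25 hours — 2 still needed.
Supplier 9 at 1.1: take 2 of its 4 — requirement met.
Supplier 18, Supplier 27, Supplier D, Supplier G: unused.
Cost = 25×0.4 + 2×1.1 = 12.2.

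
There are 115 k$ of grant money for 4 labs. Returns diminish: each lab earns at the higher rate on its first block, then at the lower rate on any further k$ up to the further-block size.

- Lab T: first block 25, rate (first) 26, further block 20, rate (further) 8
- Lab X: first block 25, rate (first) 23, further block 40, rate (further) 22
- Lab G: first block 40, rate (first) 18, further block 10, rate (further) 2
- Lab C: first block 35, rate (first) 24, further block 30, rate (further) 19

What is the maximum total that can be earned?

2725

Order all 8 blocks by rate: Lab T/T1 26 > Lab C/T1 24 > Lab X/T1 23 > Lab X/T2 22 > Lab C/T2 19 > Lab G/T1 18 > Lab T/T2 8 > Lab G/T2 2.
Fill Lab T T1 block (25 at 26) — 90 left.
Fill Lab C T1 block (35 at 24) — 55 left.
Lab X/T1 (23): +25 — 30 left.
Lab X T2 at 22: only 30 left, fill 30.
Total = 26×25 + 24×35 + 23×25 + 22×30 = 2725.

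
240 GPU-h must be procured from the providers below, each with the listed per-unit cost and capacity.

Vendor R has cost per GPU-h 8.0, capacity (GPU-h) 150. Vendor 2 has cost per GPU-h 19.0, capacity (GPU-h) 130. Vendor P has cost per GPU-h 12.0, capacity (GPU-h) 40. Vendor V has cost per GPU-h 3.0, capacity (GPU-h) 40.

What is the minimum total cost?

Fill from the cheapest provider first.
Take 40 from Vendor V at 3.0 → need 200 more.
Vendor R (8.0): use full 150 → 50 GPU-h to go.
Take 40 from Vendor P at 12.0 → need 10 more.
Vendor 2 at 19.0: take 10 of its 130 → requirement met.
Cost = 40×3.0 + 150×8.0 + 40×12.0 + 10×19.0 = 1990.

1990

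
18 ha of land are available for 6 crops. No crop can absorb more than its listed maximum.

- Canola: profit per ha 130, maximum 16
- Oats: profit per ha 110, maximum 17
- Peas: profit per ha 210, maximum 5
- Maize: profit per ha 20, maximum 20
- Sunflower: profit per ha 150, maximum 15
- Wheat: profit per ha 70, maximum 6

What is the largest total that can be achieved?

3000

Rank by profit per ha: Peas 210 > Sunflower 150 > Canola 130 > Oats 110 > Wheat 70 > Maize 20.
Peas takes 5 to reach its cap of 5 → 13 left.
Only 13 left; Sunflower takes them to reach 13.
Total = 210×5 + 150×13 = 3000.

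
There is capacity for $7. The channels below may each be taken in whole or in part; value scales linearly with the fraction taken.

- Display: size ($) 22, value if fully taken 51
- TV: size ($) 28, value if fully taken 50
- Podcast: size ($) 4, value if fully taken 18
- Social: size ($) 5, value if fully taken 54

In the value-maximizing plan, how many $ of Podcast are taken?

2

Sort by value density: Social 54/5≈10.8, Podcast 18/4≈4.5, Display 51/22≈2.32, TV 50/28≈1.79.
Social: take in full, 5 $ for value 54 — 2 left.
2 $ left: a 2/4 share of Podcast gives 18×2/4 = 9.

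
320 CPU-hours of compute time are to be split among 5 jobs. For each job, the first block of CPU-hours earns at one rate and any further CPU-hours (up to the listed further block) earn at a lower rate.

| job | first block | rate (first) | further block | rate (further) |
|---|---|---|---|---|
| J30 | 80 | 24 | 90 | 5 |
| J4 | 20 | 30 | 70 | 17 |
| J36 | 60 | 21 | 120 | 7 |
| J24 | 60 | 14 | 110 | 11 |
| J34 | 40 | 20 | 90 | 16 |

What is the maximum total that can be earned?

6570

Order all 10 blocks by rate: J4/T1 30 > J30/T1 24 > J36/T1 21 > J34/T1 20 > J4/T2 17 > J34/T2 16 > J24/T1 14 > J24/T2 11 > J36/T2 7 > J30/T2 5.
J4/T1 (30): +20 — 300 left.
J30/T1 (24): +80 — 220 left.
J36/T1 (21): +60 — 160 left.
J34 T1 at 20: fill all 40 — 120 left.
J4/T2 (17): +70 — 50 left.
50 remain; put them into J34 T2 at 16.
Total = 30×20 + 24×80 + 21×60 + 20×40 + 17×70 + 16×50 = 6570.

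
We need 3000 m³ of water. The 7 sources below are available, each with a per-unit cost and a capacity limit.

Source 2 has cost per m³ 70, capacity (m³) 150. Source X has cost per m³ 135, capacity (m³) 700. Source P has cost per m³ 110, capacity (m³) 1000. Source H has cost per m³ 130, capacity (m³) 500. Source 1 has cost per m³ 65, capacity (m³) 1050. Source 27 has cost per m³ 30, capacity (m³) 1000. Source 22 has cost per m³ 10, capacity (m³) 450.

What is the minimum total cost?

Cheapest first:
Source 22 (10): use full 450 ; 2550 m³ to go.
Source 27 (30): use full 1000 ; 1550 m³ to go.
Take 1050 from Source 1 at 65 ; need 500 more.
Source 2 (70): use full 150 ; 350 m³ to go.
Source P at 110: take 350 of its 1000 ; requirement met.
Source H, Source X: unused.
Cost = 450×10 + 1000×30 + 1050×65 + 150×70 + 350×110 = 151750.

151750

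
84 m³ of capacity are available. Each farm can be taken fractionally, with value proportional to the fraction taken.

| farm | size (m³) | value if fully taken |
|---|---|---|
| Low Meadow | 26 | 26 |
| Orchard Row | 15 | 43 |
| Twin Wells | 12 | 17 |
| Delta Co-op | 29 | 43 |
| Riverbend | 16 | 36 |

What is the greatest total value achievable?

Best value per unit of size first: Orchard Row 43/15≈2.87, Riverbend 36/16≈2.25, Delta Co-op 43/29≈1.48, Twin Wells 17/12≈1.42, Low Meadow 26/26≈1.
Take all of Orchard Row (15 m³, value 43) ; 69 m³ left.
All 16 m³ of Riverbend fit (value 36) ; 53 remain.
Take all of Delta Co-op (29 m³, value 43) ; 24 m³ left.
Take all of Twin Wells (12 m³, value 17) ; 12 m³ left.
12 m³ left: a 12/26 share of Low Meadow gives 26×12/26 = 12.
Total value = 151.

151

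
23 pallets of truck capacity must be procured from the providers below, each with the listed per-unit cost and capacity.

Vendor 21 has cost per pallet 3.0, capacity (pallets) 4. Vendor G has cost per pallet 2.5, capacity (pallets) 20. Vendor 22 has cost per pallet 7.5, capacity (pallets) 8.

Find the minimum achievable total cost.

Use providers in increasing cost order.
Vendor G (2.5): use full 20 → 3 pallets to go.
Vendor 21 at 3.0: take 3 of its 4 → requirement met.
Vendor 22: unused.
Cost = 20×2.5 + 3×3.0 = 59.

59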